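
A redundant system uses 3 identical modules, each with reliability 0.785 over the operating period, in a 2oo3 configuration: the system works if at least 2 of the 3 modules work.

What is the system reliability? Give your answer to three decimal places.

R = Σ_{i=2}^{3} C(3,i) p^i (1−p)^{3−i} with p = 0.785
C(3,2)·0.785^2·0.215^1 = 0.39747
C(3,3)·0.785^3·0.215^0 = 0.48374
Sum = 0.881

0.881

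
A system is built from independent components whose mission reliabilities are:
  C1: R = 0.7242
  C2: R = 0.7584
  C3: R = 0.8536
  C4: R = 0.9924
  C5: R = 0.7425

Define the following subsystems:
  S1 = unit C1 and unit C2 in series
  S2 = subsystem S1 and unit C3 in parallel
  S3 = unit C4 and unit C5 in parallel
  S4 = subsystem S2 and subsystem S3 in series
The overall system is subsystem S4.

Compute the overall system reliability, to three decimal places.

Series (C1 and C2): 0.72420 × 0.75840 = 0.54923
Parallel ([0.54923] and C3): 1 − (1 − 0.54923)(1 − 0.85360) = 0.93401
Parallel (C4 and C5): 1 − (1 − 0.99240)(1 − 0.74250) = 0.99804
Series ([0.93401] and [0.99804]): 0.93401 × 0.99804 = 0.932

0.932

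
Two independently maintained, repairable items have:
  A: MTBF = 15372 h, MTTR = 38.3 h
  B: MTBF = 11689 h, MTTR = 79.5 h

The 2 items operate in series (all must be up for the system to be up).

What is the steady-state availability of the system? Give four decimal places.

A(A) = MTBF/(MTBF+MTTR) = 15372/(15372+38.3) = 0.997515
A(B) = MTBF/(MTBF+MTTR) = 11689/(11689+79.5) = 0.993245
Series availability: 0.997515 × 0.993245 = 0.9908

0.9908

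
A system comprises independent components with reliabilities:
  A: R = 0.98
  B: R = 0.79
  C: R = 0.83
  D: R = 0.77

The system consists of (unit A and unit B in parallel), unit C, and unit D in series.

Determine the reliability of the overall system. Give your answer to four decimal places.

Parallel (A and B): 1 − (1 − 0.980000)(1 − 0.790000) = 0.995800
Series ([0.995800], C, and D): 0.995800 × 0.830000 × 0.770000 = 0.6364

0.6364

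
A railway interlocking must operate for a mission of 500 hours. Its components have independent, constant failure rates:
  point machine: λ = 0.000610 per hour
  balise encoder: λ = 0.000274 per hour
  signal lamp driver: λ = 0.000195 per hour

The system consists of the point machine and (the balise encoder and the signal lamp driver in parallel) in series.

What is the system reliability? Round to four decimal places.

R(point machine) = exp(−0.000610 × 500) = 0.737123
R(balise encoder) = exp(−0.000274 × 500) = 0.871970
R(signal lamp driver) = exp(−0.000195 × 500) = 0.907102
Parallel (balise encoder and signal lamp driver): 1 − (1 − 0.871970)(1 − 0.907102) = 0.988106
Series (point machine and [0.988106]): 0.737123 × 0.988106 = 0.7284

0.7284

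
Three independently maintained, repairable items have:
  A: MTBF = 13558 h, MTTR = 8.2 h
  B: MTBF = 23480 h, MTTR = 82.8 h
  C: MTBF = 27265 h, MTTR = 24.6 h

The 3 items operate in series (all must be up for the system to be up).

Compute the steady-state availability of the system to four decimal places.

0.9950

A(A) = MTBF/(MTBF+MTTR) = 13558/(13558+8.2) = 0.999396
A(B) = MTBF/(MTBF+MTTR) = 23480/(23480+82.8) = 0.996486
A(C) = MTBF/(MTBF+MTTR) = 27265/(27265+24.6) = 0.999099
Series availability: 0.999396 × 0.996486 × 0.999099 = 0.9950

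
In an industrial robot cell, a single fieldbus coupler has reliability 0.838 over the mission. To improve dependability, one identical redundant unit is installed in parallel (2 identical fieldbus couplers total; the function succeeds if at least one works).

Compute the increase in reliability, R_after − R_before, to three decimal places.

R_before = 0.838
R_after = 1 − (1 − 0.838)^2 = 0.974
ΔR = 0.974 − 0.838 = 0.136

0.136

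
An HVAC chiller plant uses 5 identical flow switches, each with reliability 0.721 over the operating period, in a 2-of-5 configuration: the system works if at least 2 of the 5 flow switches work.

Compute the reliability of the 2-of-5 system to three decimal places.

0.976

R = Σ_{i=2}^{5} C(5,i) p^i (1−p)^{5−i} with p = 0.721
C(5,2)·0.721^2·0.279^3 = 0.11290
C(5,3)·0.721^3·0.279^2 = 0.29175
C(5,4)·0.721^4·0.279^1 = 0.37698
C(5,5)·0.721^5·0.279^0 = 0.19484
Sum = 0.976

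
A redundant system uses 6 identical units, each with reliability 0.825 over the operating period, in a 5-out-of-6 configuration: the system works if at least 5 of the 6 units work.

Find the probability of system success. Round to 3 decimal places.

R = Σ_{i=5}^{6} C(6,i) p^i (1−p)^{6−i} with p = 0.825
C(6,5)·0.825^5·0.175^1 = 0.40129
C(6,6)·0.825^6·0.175^0 = 0.31530
Sum = 0.717

0.717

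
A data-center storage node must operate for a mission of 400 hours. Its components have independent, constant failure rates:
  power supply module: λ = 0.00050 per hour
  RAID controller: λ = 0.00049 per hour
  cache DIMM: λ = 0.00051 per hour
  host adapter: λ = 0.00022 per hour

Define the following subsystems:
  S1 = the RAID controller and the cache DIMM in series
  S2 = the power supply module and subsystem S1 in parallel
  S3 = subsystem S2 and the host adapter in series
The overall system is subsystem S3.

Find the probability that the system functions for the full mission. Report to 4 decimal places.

0.8610

R(power supply module) = exp(−0.00050 × 400) = 0.818731
R(RAID controller) = exp(−0.00049 × 400) = 0.822012
R(cache DIMM) = exp(−0.00051 × 400) = 0.815462
R(host adapter) = exp(−0.00022 × 400) = 0.915761
Series (RAID controller and cache DIMM): 0.822012 × 0.815462 = 0.670320
Parallel (power supply module and [0.670320]): 1 − (1 − 0.818731)(1 − 0.670320) = 0.940239
Series ([0.940239] and host adapter): 0.940239 × 0.915761 = 0.8610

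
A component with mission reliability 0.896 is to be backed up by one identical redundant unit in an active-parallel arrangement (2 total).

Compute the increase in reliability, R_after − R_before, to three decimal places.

R_before = 0.896
R_after = 1 − (1 − 0.896)^2 = 0.989
ΔR = 0.989 − 0.896 = 0.093

0.093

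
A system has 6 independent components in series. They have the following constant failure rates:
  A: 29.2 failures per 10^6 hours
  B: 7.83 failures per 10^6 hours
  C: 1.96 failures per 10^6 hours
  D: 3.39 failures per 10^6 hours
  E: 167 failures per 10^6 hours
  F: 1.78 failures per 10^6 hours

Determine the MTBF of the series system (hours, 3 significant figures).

4740

Series of exponential components: λ_sys = Σ λ_i
λ_sys = 0.0000292 + 0.00000783 + 0.00000196 + 0.00000339 + 0.000167 + 0.00000178 = 2.1116e-04 /h
MTBF = 1 / λ_sys = 4740 h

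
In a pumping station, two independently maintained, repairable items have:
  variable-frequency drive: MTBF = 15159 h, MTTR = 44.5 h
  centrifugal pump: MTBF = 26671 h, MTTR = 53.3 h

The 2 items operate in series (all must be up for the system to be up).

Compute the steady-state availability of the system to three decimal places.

0.995

A(variable-frequency drive) = MTBF/(MTBF+MTTR) = 15159/(15159+44.5) = 0.997073
A(centrifugal pump) = MTBF/(MTBF+MTTR) = 26671/(26671+53.3) = 0.998006
Series availability: 0.997073 × 0.998006 = 0.995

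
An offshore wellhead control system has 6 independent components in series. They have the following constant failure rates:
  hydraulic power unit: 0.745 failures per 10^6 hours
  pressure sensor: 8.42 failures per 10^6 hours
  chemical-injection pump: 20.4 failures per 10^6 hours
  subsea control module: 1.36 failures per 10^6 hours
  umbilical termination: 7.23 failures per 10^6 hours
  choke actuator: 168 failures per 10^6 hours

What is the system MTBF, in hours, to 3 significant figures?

4850

Series of exponential components: λ_sys = Σ λ_i
λ_sys = 0.000000745 + 0.00000842 + 0.0000204 + 0.00000136 + 0.00000723 + 0.000168 = 2.0615e-04 /h
MTBF = 1 / λ_sys = 4850 h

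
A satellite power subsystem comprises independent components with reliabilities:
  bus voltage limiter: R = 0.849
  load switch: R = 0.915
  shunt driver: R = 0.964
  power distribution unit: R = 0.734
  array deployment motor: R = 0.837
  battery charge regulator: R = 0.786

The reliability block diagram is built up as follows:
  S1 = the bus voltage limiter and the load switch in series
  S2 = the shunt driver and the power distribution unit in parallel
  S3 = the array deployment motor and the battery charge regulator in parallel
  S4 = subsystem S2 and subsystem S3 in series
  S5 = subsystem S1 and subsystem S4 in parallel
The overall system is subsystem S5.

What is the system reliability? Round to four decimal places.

Series (bus voltage limiter and load switch): 0.849000 × 0.915000 = 0.776835
Parallel (shunt driver and power distribution unit): 1 − (1 − 0.964000)(1 − 0.734000) = 0.990424
Parallel (array deployment motor and battery charge regulator): 1 − (1 − 0.837000)(1 − 0.786000) = 0.965118
Series ([0.990424] and [0.965118]): 0.990424 × 0.965118 = 0.955876
Parallel ([0.776835] and [0.955876]): 1 − (1 − 0.776835)(1 − 0.955876) = 0.9902

0.9902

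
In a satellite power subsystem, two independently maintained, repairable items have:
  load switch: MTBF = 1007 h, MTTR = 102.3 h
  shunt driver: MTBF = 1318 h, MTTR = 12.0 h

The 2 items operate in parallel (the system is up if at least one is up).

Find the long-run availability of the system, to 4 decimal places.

A(load switch) = MTBF/(MTBF+MTTR) = 1007/(1007+102.3) = 0.907780
A(shunt driver) = MTBF/(MTBF+MTTR) = 1318/(1318+12.0) = 0.990977
Parallel availability: 1 − (1 − 0.907780)(1 − 0.990977) = 0.9992

0.9992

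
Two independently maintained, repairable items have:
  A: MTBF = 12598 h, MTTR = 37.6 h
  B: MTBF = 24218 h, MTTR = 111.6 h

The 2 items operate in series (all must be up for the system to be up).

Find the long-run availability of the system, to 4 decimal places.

0.9925

A(A) = MTBF/(MTBF+MTTR) = 12598/(12598+37.6) = 0.997024
A(B) = MTBF/(MTBF+MTTR) = 24218/(24218+111.6) = 0.995413
Series availability: 0.997024 × 0.995413 = 0.9925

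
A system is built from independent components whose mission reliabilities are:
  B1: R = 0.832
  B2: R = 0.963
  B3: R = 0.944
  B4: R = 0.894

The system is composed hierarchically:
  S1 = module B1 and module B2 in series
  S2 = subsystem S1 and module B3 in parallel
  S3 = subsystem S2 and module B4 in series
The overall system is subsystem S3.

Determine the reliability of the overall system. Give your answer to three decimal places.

Series (B1 and B2): 0.83200 × 0.96300 = 0.80122
Parallel ([0.80122] and B3): 1 − (1 − 0.80122)(1 − 0.94400) = 0.98887
Series ([0.98887] and B4): 0.98887 × 0.89400 = 0.884

0.884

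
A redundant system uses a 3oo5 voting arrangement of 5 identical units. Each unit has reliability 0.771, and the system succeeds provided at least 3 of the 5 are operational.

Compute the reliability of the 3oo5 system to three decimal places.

R = Σ_{i=3}^{5} C(5,i) p^i (1−p)^{5−i} with p = 0.771
C(5,3)·0.771^3·0.229^2 = 0.24034
C(5,4)·0.771^4·0.229^1 = 0.40460
C(5,5)·0.771^5·0.229^0 = 0.27244
Sum = 0.917

0.917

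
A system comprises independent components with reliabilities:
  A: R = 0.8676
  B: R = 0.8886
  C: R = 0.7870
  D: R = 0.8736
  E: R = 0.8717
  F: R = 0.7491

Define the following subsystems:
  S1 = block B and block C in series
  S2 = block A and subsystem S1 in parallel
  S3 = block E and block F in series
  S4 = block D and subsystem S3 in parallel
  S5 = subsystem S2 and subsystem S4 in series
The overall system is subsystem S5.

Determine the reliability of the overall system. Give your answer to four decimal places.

Series (B and C): 0.888600 × 0.787000 = 0.699328
Parallel (A and [0.699328]): 1 − (1 − 0.867600)(1 − 0.699328) = 0.960191
Series (E and F): 0.871700 × 0.749100 = 0.652990
Parallel (D and [0.652990]): 1 − (1 − 0.873600)(1 − 0.652990) = 0.956138
Series ([0.960191] and [0.956138]): 0.960191 × 0.956138 = 0.9181

0.9181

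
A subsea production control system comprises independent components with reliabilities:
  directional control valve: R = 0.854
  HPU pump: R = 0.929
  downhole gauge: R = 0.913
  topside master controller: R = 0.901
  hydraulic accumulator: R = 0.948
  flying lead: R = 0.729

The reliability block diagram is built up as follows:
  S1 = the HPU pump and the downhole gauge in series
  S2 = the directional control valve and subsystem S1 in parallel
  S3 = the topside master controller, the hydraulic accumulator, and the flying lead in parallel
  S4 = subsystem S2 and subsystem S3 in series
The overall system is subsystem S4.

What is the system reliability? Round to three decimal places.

0.976

Series (HPU pump and downhole gauge): 0.92900 × 0.91300 = 0.84818
Parallel (directional control valve and [0.84818]): 1 − (1 − 0.85400)(1 − 0.84818) = 0.97783
Parallel (topside master controller, hydraulic accumulator, and flying lead): 1 − (1 − 0.90100)(1 − 0.94800)(1 − 0.72900) = 0.99860
Series ([0.97783] and [0.99860]): 0.97783 × 0.99860 = 0.976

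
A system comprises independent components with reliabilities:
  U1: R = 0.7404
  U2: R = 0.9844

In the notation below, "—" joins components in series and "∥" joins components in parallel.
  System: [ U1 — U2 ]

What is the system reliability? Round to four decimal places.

Series (U1 and U2): 0.740400 × 0.984400 = 0.7288

0.7288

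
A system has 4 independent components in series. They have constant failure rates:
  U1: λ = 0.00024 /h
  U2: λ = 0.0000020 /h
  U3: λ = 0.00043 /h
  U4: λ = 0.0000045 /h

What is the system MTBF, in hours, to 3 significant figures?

Series of exponential components: λ_sys = Σ λ_i
λ_sys = 0.00024 + 0.0000020 + 0.00043 + 0.0000045 = 6.7650e-04 /h
MTBF = 1 / λ_sys = 1480 h

1480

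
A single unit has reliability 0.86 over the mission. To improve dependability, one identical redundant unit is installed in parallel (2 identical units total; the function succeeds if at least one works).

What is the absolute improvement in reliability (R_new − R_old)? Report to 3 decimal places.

0.120

R_before = 0.86
R_after = 1 − (1 − 0.86)^2 = 0.980
ΔR = 0.980 − 0.86 = 0.120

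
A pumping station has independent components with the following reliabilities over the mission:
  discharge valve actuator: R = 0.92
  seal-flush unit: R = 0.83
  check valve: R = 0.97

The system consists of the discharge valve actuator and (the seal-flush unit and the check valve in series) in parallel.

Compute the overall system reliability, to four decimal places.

0.9844

Series (seal-flush unit and check valve): 0.830000 × 0.970000 = 0.805100
Parallel (discharge valve actuator and [0.805100]): 1 − (1 − 0.920000)(1 − 0.805100) = 0.9844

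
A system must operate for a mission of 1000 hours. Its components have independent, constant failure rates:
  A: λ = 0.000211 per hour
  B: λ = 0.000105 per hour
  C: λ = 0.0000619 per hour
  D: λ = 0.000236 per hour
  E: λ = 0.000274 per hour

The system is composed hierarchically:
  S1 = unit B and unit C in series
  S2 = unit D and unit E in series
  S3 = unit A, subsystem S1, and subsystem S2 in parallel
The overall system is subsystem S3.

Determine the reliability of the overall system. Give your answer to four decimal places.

0.9883

R(A) = exp(−0.000211 × 1000) = 0.809774
R(B) = exp(−0.000105 × 1000) = 0.900325
R(C) = exp(−0.0000619 × 1000) = 0.939977
R(D) = exp(−0.000236 × 1000) = 0.789781
R(E) = exp(−0.000274 × 1000) = 0.760332
Series (B and C): 0.900325 × 0.939977 = 0.846285
Series (D and E): 0.789781 × 0.760332 = 0.600496
Parallel (A, [0.846285], and [0.600496]): 1 − (1 − 0.809774)(1 − 0.846285)(1 − 0.600496) = 0.9883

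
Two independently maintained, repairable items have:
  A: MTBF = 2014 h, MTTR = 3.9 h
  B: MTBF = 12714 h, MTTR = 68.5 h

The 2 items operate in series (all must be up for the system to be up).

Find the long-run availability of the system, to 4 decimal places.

A(A) = MTBF/(MTBF+MTTR) = 2014/(2014+3.9) = 0.998067
A(B) = MTBF/(MTBF+MTTR) = 12714/(12714+68.5) = 0.994641
Series availability: 0.998067 × 0.994641 = 0.9927

0.9927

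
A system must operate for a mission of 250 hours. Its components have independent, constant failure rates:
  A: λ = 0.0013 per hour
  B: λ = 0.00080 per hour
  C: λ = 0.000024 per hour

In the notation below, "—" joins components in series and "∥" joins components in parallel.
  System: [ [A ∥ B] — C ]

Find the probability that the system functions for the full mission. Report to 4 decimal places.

0.9440

R(A) = exp(−0.0013 × 250) = 0.722527
R(B) = exp(−0.00080 × 250) = 0.818731
R(C) = exp(−0.000024 × 250) = 0.994018
Parallel (A and B): 1 − (1 − 0.722527)(1 − 0.818731) = 0.949703
Series ([0.949703] and C): 0.949703 × 0.994018 = 0.9440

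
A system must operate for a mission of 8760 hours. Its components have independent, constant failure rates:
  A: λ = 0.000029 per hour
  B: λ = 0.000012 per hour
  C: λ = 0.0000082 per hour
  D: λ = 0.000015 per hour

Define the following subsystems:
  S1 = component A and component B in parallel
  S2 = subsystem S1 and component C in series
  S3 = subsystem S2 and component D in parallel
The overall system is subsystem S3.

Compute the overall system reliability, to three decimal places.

0.989

R(A) = exp(−0.000029 × 8760) = 0.77566
R(B) = exp(−0.000012 × 8760) = 0.90022
R(C) = exp(−0.0000082 × 8760) = 0.93069
R(D) = exp(−0.000015 × 8760) = 0.87687
Parallel (A and B): 1 − (1 − 0.77566)(1 − 0.90022) = 0.97762
Series ([0.97762] and C): 0.97762 × 0.93069 = 0.90986
Parallel ([0.90986] and D): 1 − (1 − 0.90986)(1 − 0.87687) = 0.989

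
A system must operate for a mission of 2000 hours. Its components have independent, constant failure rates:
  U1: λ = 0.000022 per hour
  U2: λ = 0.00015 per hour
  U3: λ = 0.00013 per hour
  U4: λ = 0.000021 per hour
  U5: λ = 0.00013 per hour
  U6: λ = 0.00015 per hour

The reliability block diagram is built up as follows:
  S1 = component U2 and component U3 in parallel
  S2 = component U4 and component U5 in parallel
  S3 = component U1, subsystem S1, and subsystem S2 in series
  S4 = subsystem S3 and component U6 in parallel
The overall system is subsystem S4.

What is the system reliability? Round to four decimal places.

0.9719

R(U1) = exp(−0.000022 × 2000) = 0.956954
R(U2) = exp(−0.00015 × 2000) = 0.740818
R(U3) = exp(−0.00013 × 2000) = 0.771052
R(U4) = exp(−0.000021 × 2000) = 0.958870
R(U5) = exp(−0.00013 × 2000) = 0.771052
R(U6) = exp(−0.00015 × 2000) = 0.740818
Parallel (U2 and U3): 1 − (1 − 0.740818)(1 − 0.771052) = 0.940661
Parallel (U4 and U5): 1 − (1 − 0.958870)(1 − 0.771052) = 0.990583
Series (U1, [0.940661], and [0.990583]): 0.956954 × 0.940661 × 0.990583 = 0.891692
Parallel ([0.891692] and U6): 1 − (1 − 0.891692)(1 − 0.740818) = 0.9719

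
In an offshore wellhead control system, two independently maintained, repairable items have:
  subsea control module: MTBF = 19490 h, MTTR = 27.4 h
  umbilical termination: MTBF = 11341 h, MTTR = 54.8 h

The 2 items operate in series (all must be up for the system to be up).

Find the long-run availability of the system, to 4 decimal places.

A(subsea control module) = MTBF/(MTBF+MTTR) = 19490/(19490+27.4) = 0.998596
A(umbilical termination) = MTBF/(MTBF+MTTR) = 11341/(11341+54.8) = 0.995191
Series availability: 0.998596 × 0.995191 = 0.9938

0.9938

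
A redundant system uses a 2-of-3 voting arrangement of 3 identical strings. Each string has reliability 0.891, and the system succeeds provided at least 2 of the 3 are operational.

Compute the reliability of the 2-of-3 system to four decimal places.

0.9669

R = Σ_{i=2}^{3} C(3,i) p^i (1−p)^{3−i} with p = 0.891
C(3,2)·0.891^2·0.109^1 = 0.259599
C(3,3)·0.891^3·0.109^0 = 0.707348
Sum = 0.9669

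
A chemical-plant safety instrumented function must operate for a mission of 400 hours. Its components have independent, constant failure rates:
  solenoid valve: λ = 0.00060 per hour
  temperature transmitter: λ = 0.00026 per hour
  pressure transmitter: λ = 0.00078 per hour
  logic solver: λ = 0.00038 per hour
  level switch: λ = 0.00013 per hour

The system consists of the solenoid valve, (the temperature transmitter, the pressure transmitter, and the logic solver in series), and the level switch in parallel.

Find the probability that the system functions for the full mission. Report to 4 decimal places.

0.9953

R(solenoid valve) = exp(−0.00060 × 400) = 0.786628
R(temperature transmitter) = exp(−0.00026 × 400) = 0.901225
R(pressure transmitter) = exp(−0.00078 × 400) = 0.731982
R(logic solver) = exp(−0.00038 × 400) = 0.858988
R(level switch) = exp(−0.00013 × 400) = 0.949329
Series (temperature transmitter, pressure transmitter, and logic solver): 0.901225 × 0.731982 × 0.858988 = 0.566658
Parallel (solenoid valve, [0.566658], and level switch): 1 − (1 − 0.786628)(1 − 0.566658)(1 − 0.949329) = 0.9953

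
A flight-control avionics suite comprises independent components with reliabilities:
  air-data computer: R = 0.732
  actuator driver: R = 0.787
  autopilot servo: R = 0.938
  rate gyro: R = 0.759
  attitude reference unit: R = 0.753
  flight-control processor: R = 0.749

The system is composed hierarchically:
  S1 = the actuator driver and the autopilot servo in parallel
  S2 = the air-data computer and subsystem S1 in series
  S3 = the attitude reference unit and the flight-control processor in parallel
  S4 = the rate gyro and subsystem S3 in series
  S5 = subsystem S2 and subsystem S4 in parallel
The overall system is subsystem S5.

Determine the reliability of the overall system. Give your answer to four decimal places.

0.9200

Parallel (actuator driver and autopilot servo): 1 − (1 − 0.787000)(1 − 0.938000) = 0.986794
Series (air-data computer and [0.986794]): 0.732000 × 0.986794 = 0.722333
Parallel (attitude reference unit and flight-control processor): 1 − (1 − 0.753000)(1 − 0.749000) = 0.938003
Series (rate gyro and [0.938003]): 0.759000 × 0.938003 = 0.711944
Parallel ([0.722333] and [0.711944]): 1 − (1 − 0.722333)(1 − 0.711944) = 0.9200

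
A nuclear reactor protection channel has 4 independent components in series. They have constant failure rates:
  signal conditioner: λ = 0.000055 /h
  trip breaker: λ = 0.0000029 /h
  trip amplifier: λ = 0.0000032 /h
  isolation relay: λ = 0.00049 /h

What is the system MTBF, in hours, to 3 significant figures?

Series of exponential components: λ_sys = Σ λ_i
λ_sys = 0.000055 + 0.0000029 + 0.0000032 + 0.00049 = 5.5110e-04 /h
MTBF = 1 / λ_sys = 1810 h

1810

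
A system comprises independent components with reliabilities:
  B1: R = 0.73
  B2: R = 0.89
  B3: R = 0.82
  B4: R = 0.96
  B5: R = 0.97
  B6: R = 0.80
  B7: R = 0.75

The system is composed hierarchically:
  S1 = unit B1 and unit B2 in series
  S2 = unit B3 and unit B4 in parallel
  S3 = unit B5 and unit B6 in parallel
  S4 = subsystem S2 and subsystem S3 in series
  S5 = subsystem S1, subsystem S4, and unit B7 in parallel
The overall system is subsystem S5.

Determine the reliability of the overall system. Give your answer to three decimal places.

0.999

Series (B1 and B2): 0.73000 × 0.89000 = 0.64970
Parallel (B3 and B4): 1 − (1 − 0.82000)(1 − 0.96000) = 0.99280
Parallel (B5 and B6): 1 − (1 − 0.97000)(1 − 0.80000) = 0.99400
Series ([0.99280] and [0.99400]): 0.99280 × 0.99400 = 0.98684
Parallel ([0.64970], [0.98684], and B7): 1 − (1 − 0.64970)(1 − 0.98684)(1 − 0.75000) = 0.999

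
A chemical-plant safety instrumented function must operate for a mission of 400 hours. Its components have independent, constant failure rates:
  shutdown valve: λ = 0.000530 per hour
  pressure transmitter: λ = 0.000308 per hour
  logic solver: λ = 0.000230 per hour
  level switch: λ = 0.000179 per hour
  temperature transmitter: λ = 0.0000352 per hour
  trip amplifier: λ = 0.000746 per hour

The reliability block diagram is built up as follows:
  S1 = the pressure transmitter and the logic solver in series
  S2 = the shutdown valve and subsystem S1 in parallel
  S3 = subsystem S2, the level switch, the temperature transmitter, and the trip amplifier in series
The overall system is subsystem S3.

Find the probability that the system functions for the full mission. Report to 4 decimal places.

0.6559

R(shutdown valve) = exp(−0.000530 × 400) = 0.808965
R(pressure transmitter) = exp(−0.000308 × 400) = 0.884087
R(logic solver) = exp(−0.000230 × 400) = 0.912105
R(level switch) = exp(−0.000179 × 400) = 0.930903
R(temperature transmitter) = exp(−0.0000352 × 400) = 0.986019
R(trip amplifier) = exp(−0.000746 × 400) = 0.742004
Series (pressure transmitter and logic solver): 0.884087 × 0.912105 = 0.806380
Parallel (shutdown valve and [0.806380]): 1 − (1 − 0.808965)(1 − 0.806380) = 0.963012
Series ([0.963012], level switch, temperature transmitter, and trip amplifier): 0.963012 × 0.930903 × 0.986019 × 0.742004 = 0.6559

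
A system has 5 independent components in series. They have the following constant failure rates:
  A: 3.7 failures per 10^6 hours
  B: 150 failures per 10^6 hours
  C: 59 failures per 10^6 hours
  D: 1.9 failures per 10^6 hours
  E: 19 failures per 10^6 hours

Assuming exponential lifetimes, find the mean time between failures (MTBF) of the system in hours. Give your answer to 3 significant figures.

4280

Series of exponential components: λ_sys = Σ λ_i
λ_sys = 0.0000037 + 0.00015 + 0.000059 + 0.0000019 + 0.000019 = 2.3360e-04 /h
MTBF = 1 / λ_sys = 4280 h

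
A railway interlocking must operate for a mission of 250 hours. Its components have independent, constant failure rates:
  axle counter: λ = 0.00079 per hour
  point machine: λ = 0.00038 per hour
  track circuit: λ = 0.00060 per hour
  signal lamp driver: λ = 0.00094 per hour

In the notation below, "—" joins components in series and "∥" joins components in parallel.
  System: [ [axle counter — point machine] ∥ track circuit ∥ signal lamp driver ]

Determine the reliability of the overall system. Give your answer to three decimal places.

R(axle counter) = exp(−0.00079 × 250) = 0.82078
R(point machine) = exp(−0.00038 × 250) = 0.90937
R(track circuit) = exp(−0.00060 × 250) = 0.86071
R(signal lamp driver) = exp(−0.00094 × 250) = 0.79057
Series (axle counter and point machine): 0.82078 × 0.90937 = 0.74639
Parallel ([0.74639], track circuit, and signal lamp driver): 1 − (1 − 0.74639)(1 − 0.86071)(1 − 0.79057) = 0.993

0.993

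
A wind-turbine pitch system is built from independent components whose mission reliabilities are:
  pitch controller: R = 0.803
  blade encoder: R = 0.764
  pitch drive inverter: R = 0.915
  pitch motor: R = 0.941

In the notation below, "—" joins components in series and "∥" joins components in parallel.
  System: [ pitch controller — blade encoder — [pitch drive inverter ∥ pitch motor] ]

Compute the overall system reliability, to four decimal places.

Parallel (pitch drive inverter and pitch motor): 1 − (1 − 0.915000)(1 − 0.941000) = 0.994985
Series (pitch controller, blade encoder, and [0.994985]): 0.803000 × 0.764000 × 0.994985 = 0.6104

0.6104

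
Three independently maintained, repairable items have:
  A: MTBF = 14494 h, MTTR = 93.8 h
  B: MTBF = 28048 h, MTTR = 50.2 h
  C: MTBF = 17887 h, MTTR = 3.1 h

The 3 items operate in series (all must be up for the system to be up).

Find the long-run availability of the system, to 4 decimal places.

A(A) = MTBF/(MTBF+MTTR) = 14494/(14494+93.8) = 0.993570
A(B) = MTBF/(MTBF+MTTR) = 28048/(28048+50.2) = 0.998213
A(C) = MTBF/(MTBF+MTTR) = 17887/(17887+3.1) = 0.999827
Series availability: 0.993570 × 0.998213 × 0.999827 = 0.9916

0.9916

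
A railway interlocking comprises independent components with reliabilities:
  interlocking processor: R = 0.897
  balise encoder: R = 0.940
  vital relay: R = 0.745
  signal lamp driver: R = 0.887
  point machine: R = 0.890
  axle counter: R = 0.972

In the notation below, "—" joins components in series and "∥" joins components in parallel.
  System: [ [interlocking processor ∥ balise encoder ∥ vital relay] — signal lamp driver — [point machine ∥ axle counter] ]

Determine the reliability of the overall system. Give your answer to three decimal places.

0.883

Parallel (interlocking processor, balise encoder, and vital relay): 1 − (1 − 0.89700)(1 − 0.94000)(1 − 0.74500) = 0.99842
Parallel (point machine and axle counter): 1 − (1 − 0.89000)(1 − 0.97200) = 0.99692
Series ([0.99842], signal lamp driver, and [0.99692]): 0.99842 × 0.88700 × 0.99692 = 0.883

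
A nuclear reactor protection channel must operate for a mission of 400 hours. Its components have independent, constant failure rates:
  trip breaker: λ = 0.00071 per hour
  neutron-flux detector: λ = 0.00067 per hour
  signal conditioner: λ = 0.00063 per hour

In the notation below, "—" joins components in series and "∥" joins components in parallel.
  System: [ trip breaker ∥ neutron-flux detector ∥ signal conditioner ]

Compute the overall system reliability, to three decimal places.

0.987

R(trip breaker) = exp(−0.00071 × 400) = 0.75277
R(neutron-flux detector) = exp(−0.00067 × 400) = 0.76491
R(signal conditioner) = exp(−0.00063 × 400) = 0.77724
Parallel (trip breaker, neutron-flux detector, and signal conditioner): 1 − (1 − 0.75277)(1 − 0.76491)(1 − 0.77724) = 0.987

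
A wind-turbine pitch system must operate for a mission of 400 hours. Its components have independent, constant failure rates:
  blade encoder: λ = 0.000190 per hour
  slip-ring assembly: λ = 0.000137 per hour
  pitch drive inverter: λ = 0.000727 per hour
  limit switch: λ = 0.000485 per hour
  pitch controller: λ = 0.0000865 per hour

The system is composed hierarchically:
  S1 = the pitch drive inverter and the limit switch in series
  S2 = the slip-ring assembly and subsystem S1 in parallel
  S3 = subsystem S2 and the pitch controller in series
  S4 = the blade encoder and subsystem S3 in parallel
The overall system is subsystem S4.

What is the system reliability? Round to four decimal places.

0.9961

R(blade encoder) = exp(−0.000190 × 400) = 0.926816
R(slip-ring assembly) = exp(−0.000137 × 400) = 0.946674
R(pitch drive inverter) = exp(−0.000727 × 400) = 0.747665
R(limit switch) = exp(−0.000485 × 400) = 0.823658
R(pitch controller) = exp(−0.0000865 × 400) = 0.965992
Series (pitch drive inverter and limit switch): 0.747665 × 0.823658 = 0.615820
Parallel (slip-ring assembly and [0.615820]): 1 − (1 − 0.946674)(1 − 0.615820) = 0.979513
Series ([0.979513] and pitch controller): 0.979513 × 0.965992 = 0.946202
Parallel (blade encoder and [0.946202]): 1 − (1 − 0.926816)(1 − 0.946202) = 0.9961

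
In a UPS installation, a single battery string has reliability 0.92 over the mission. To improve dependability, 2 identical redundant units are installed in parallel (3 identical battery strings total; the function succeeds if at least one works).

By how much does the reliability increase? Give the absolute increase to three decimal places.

R_before = 0.92
R_after = 1 − (1 − 0.92)^3 = 0.999
ΔR = 0.999 − 0.92 = 0.079

0.079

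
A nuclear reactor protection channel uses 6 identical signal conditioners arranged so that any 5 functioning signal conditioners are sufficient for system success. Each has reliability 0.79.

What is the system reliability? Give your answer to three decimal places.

R = Σ_{i=5}^{6} C(6,i) p^i (1−p)^{6−i} with p = 0.79
C(6,5)·0.79^5·0.21^1 = 0.38771
C(6,6)·0.79^6·0.21^0 = 0.24309
Sum = 0.631

0.631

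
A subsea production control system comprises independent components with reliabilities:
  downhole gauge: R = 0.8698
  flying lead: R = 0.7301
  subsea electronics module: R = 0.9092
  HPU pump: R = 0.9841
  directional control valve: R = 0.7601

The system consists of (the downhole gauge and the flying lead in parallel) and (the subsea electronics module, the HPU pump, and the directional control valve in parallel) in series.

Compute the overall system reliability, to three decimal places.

Parallel (downhole gauge and flying lead): 1 − (1 − 0.86980)(1 − 0.73010) = 0.96486
Parallel (subsea electronics module, HPU pump, and directional control valve): 1 − (1 − 0.90920)(1 − 0.98410)(1 − 0.76010) = 0.99965
Series ([0.96486] and [0.99965]): 0.96486 × 0.99965 = 0.965

0.965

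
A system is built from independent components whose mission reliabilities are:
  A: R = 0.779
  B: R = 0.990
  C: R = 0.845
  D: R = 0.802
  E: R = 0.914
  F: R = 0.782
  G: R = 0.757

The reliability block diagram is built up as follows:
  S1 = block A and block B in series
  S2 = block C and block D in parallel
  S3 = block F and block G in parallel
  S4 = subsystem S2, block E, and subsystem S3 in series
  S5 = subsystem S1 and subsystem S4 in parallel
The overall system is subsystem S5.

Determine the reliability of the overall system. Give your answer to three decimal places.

Series (A and B): 0.77900 × 0.99000 = 0.77121
Parallel (C and D): 1 − (1 − 0.84500)(1 − 0.80200) = 0.96931
Parallel (F and G): 1 − (1 − 0.78200)(1 − 0.75700) = 0.94703
Series ([0.96931], E, and [0.94703]): 0.96931 × 0.91400 × 0.94703 = 0.83902
Parallel ([0.77121] and [0.83902]): 1 − (1 − 0.77121)(1 − 0.83902) = 0.963

0.963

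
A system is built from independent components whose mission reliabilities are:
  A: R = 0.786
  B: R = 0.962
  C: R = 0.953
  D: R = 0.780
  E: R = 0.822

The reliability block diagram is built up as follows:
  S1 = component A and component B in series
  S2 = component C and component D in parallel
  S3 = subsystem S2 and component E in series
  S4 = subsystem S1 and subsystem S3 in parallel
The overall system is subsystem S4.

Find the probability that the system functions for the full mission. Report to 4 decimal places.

Series (A and B): 0.786000 × 0.962000 = 0.756132
Parallel (C and D): 1 − (1 − 0.953000)(1 − 0.780000) = 0.989660
Series ([0.989660] and E): 0.989660 × 0.822000 = 0.813501
Parallel ([0.756132] and [0.813501]): 1 − (1 − 0.756132)(1 − 0.813501) = 0.9545

0.9545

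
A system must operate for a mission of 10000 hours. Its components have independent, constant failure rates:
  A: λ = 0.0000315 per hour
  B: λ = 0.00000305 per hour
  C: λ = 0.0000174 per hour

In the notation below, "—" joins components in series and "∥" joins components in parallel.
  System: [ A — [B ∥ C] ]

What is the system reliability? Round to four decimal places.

0.7263

R(A) = exp(−0.0000315 × 10000) = 0.729789
R(B) = exp(−0.00000305 × 10000) = 0.969960
R(C) = exp(−0.0000174 × 10000) = 0.840297
Parallel (B and C): 1 − (1 − 0.969960)(1 − 0.840297) = 0.995203
Series (A and [0.995203]): 0.729789 × 0.995203 = 0.7263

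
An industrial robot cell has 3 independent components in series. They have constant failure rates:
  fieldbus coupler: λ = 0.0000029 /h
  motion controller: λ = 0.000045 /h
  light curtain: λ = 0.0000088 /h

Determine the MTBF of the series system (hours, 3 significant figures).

Series of exponential components: λ_sys = Σ λ_i
λ_sys = 0.0000029 + 0.000045 + 0.0000088 = 5.6700e-05 /h
MTBF = 1 / λ_sys = 17600 h

17600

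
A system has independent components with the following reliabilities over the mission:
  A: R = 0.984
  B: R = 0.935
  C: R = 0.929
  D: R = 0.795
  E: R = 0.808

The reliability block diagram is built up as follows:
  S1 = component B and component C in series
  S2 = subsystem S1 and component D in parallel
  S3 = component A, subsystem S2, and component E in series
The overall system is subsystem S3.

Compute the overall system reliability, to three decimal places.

Series (B and C): 0.93500 × 0.92900 = 0.86862
Parallel ([0.86862] and D): 1 − (1 − 0.86862)(1 − 0.79500) = 0.97307
Series (A, [0.97307], and E): 0.98400 × 0.97307 × 0.80800 = 0.774

0.774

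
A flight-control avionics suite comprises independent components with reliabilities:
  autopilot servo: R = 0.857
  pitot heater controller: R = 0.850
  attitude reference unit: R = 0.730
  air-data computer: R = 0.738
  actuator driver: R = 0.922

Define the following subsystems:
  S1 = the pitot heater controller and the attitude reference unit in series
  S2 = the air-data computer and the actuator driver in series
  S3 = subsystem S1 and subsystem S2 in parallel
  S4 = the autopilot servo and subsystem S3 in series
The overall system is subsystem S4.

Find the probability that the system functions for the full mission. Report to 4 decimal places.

0.7531

Series (pitot heater controller and attitude reference unit): 0.850000 × 0.730000 = 0.620500
Series (air-data computer and actuator driver): 0.738000 × 0.922000 = 0.680436
Parallel ([0.620500] and [0.680436]): 1 − (1 − 0.620500)(1 − 0.680436) = 0.878725
Series (autopilot servo and [0.878725]): 0.857000 × 0.878725 = 0.7531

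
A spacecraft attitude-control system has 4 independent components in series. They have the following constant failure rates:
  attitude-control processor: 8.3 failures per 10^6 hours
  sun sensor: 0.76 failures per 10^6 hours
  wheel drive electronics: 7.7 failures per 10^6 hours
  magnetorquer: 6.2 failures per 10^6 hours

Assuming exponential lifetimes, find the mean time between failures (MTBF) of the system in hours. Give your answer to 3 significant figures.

Series of exponential components: λ_sys = Σ λ_i
λ_sys = 0.0000083 + 0.00000076 + 0.0000077 + 0.0000062 = 2.2960e-05 /h
MTBF = 1 / λ_sys = 43600 h

43600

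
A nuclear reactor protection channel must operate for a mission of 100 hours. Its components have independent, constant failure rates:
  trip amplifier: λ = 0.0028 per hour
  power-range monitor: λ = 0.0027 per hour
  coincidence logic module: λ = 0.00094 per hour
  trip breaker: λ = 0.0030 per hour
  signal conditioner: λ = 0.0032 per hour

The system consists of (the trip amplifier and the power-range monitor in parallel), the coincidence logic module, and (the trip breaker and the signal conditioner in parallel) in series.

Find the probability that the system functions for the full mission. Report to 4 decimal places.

R(trip amplifier) = exp(−0.0028 × 100) = 0.755784
R(power-range monitor) = exp(−0.0027 × 100) = 0.763379
R(coincidence logic module) = exp(−0.00094 × 100) = 0.910283
R(trip breaker) = exp(−0.0030 × 100) = 0.740818
R(signal conditioner) = exp(−0.0032 × 100) = 0.726149
Parallel (trip amplifier and power-range monitor): 1 − (1 − 0.755784)(1 − 0.763379) = 0.942213
Parallel (trip breaker and signal conditioner): 1 − (1 − 0.740818)(1 − 0.726149) = 0.929023
Series ([0.942213], coincidence logic module, and [0.929023]): 0.942213 × 0.910283 × 0.929023 = 0.7968

0.7968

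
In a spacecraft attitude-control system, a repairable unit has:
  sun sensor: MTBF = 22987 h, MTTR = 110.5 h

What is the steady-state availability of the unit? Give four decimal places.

0.9952

A(sun sensor) = MTBF/(MTBF+MTTR) = 22987/(22987+110.5) = 0.9952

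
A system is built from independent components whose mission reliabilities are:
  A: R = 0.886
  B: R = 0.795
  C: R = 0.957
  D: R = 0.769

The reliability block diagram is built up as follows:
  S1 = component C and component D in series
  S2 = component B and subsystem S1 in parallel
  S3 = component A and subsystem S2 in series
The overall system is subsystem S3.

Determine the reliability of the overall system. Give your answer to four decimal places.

Series (C and D): 0.957000 × 0.769000 = 0.735933
Parallel (B and [0.735933]): 1 − (1 − 0.795000)(1 − 0.735933) = 0.945866
Series (A and [0.945866]): 0.886000 × 0.945866 = 0.8380

0.8380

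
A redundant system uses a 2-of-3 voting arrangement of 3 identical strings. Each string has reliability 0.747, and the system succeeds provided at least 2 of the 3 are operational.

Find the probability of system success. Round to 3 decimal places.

R = Σ_{i=2}^{3} C(3,i) p^i (1−p)^{3−i} with p = 0.747
C(3,2)·0.747^2·0.253^1 = 0.42353
C(3,3)·0.747^3·0.253^0 = 0.41683
Sum = 0.840

0.840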